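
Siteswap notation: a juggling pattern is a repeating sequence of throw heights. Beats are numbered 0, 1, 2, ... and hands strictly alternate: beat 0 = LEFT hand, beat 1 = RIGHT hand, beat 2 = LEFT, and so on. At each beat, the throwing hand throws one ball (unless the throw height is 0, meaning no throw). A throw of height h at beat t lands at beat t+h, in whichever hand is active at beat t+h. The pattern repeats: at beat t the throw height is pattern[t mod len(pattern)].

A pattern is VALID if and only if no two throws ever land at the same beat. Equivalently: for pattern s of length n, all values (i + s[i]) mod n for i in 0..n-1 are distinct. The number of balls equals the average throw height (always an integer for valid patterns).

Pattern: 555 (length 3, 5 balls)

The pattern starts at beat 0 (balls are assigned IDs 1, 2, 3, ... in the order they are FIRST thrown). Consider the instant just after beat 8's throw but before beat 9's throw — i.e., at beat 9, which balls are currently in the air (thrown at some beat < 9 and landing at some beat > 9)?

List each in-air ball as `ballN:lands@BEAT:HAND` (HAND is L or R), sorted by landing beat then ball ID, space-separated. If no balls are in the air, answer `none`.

Answer: ball1:lands@10:L ball2:lands@11:R ball3:lands@12:L ball4:lands@13:R

Derivation:
Beat 0 (L): throw ball1 h=5 -> lands@5:R; in-air after throw: [b1@5:R]
Beat 1 (R): throw ball2 h=5 -> lands@6:L; in-air after throw: [b1@5:R b2@6:L]
Beat 2 (L): throw ball3 h=5 -> lands@7:R; in-air after throw: [b1@5:R b2@6:L b3@7:R]
Beat 3 (R): throw ball4 h=5 -> lands@8:L; in-air after throw: [b1@5:R b2@6:L b3@7:R b4@8:L]
Beat 4 (L): throw ball5 h=5 -> lands@9:R; in-air after throw: [b1@5:R b2@6:L b3@7:R b4@8:L b5@9:R]
Beat 5 (R): throw ball1 h=5 -> lands@10:L; in-air after throw: [b2@6:L b3@7:R b4@8:L b5@9:R b1@10:L]
Beat 6 (L): throw ball2 h=5 -> lands@11:R; in-air after throw: [b3@7:R b4@8:L b5@9:R b1@10:L b2@11:R]
Beat 7 (R): throw ball3 h=5 -> lands@12:L; in-air after throw: [b4@8:L b5@9:R b1@10:L b2@11:R b3@12:L]
Beat 8 (L): throw ball4 h=5 -> lands@13:R; in-air after throw: [b5@9:R b1@10:L b2@11:R b3@12:L b4@13:R]
Beat 9 (R): throw ball5 h=5 -> lands@14:L; in-air after throw: [b1@10:L b2@11:R b3@12:L b4@13:R b5@14:L]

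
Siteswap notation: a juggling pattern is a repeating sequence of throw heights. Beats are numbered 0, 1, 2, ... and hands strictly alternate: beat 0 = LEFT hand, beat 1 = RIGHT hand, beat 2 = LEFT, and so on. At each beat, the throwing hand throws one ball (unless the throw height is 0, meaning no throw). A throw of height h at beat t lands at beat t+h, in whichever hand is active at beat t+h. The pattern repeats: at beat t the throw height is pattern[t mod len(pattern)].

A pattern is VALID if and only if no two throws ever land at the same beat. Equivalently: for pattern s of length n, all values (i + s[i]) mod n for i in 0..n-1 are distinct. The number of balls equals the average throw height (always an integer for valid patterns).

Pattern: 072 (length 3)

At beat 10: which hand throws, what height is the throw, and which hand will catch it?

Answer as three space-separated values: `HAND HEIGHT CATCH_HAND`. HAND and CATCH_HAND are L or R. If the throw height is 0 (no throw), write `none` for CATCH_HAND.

Answer: L 7 R

Derivation:
Beat 10: 10 mod 2 = 0, so hand = L
Throw height = pattern[10 mod 3] = pattern[1] = 7
Lands at beat 10+7=17, 17 mod 2 = 1, so catch hand = R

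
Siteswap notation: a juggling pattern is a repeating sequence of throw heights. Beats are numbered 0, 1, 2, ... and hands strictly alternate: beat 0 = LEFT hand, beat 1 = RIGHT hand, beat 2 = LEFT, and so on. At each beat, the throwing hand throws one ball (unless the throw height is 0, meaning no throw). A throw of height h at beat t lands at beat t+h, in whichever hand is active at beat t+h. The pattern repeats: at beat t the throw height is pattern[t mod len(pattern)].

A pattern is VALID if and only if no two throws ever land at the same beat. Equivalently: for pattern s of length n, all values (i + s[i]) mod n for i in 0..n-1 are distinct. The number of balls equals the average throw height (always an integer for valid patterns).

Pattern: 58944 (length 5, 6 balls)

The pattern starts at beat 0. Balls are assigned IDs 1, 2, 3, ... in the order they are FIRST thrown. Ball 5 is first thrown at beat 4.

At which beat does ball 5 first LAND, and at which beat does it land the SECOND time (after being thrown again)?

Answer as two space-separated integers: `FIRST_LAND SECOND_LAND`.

Answer: 8 12

Derivation:
Beat 0 (L): throw ball1 h=5 -> lands@5:R; in-air after throw: [b1@5:R]
Beat 1 (R): throw ball2 h=8 -> lands@9:R; in-air after throw: [b1@5:R b2@9:R]
Beat 2 (L): throw ball3 h=9 -> lands@11:R; in-air after throw: [b1@5:R b2@9:R b3@11:R]
Beat 3 (R): throw ball4 h=4 -> lands@7:R; in-air after throw: [b1@5:R b4@7:R b2@9:R b3@11:R]
Beat 4 (L): throw ball5 h=4 -> lands@8:L; in-air after throw: [b1@5:R b4@7:R b5@8:L b2@9:R b3@11:R]
Beat 5 (R): throw ball1 h=5 -> lands@10:L; in-air after throw: [b4@7:R b5@8:L b2@9:R b1@10:L b3@11:R]
Beat 6 (L): throw ball6 h=8 -> lands@14:L; in-air after throw: [b4@7:R b5@8:L b2@9:R b1@10:L b3@11:R b6@14:L]
Beat 7 (R): throw ball4 h=9 -> lands@16:L; in-air after throw: [b5@8:L b2@9:R b1@10:L b3@11:R b6@14:L b4@16:L]
Beat 8 (L): throw ball5 h=4 -> lands@12:L; in-air after throw: [b2@9:R b1@10:L b3@11:R b5@12:L b6@14:L b4@16:L]
Beat 9 (R): throw ball2 h=4 -> lands@13:R; in-air after throw: [b1@10:L b3@11:R b5@12:L b2@13:R b6@14:L b4@16:L]
Beat 10 (L): throw ball1 h=5 -> lands@15:R; in-air after throw: [b3@11:R b5@12:L b2@13:R b6@14:L b1@15:R b4@16:L]
Beat 11 (R): throw ball3 h=8 -> lands@19:R; in-air after throw: [b5@12:L b2@13:R b6@14:L b1@15:R b4@16:L b3@19:R]
Beat 12 (L): throw ball5 h=9 -> lands@21:R; in-air after throw: [b2@13:R b6@14:L b1@15:R b4@16:L b3@19:R b5@21:R]
Ball 5: thrown@4 h=4 -> first land @8; rethrown@8 h=4 -> second land @12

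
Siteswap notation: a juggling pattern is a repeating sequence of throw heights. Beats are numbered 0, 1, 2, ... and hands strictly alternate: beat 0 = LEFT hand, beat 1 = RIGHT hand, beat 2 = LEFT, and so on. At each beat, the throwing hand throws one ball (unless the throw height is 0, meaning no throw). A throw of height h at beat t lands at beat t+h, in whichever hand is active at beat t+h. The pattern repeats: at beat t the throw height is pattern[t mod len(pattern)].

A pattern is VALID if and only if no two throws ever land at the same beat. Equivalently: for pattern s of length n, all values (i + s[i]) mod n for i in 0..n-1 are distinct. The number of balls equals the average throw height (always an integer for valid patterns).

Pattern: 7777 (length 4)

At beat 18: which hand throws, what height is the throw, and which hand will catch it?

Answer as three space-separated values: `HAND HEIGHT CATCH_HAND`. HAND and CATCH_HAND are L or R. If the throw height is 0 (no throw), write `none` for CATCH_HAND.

Answer: L 7 R

Derivation:
Beat 18: 18 mod 2 = 0, so hand = L
Throw height = pattern[18 mod 4] = pattern[2] = 7
Lands at beat 18+7=25, 25 mod 2 = 1, so catch hand = R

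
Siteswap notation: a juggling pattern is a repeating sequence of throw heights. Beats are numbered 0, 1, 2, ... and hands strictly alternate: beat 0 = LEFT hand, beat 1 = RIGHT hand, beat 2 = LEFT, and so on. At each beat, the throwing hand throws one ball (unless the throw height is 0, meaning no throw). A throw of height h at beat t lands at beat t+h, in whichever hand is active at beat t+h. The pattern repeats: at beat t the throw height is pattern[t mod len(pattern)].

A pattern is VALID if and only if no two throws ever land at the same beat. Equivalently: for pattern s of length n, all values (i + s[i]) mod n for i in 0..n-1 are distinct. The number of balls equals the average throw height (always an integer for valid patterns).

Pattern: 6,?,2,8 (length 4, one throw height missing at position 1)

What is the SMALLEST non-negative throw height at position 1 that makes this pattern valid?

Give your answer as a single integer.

i=0: (0 + 6) mod 4 = 2
i=1: s[i]=? (unknown)
i=2: (2 + 2) mod 4 = 0
i=3: (3 + 8) mod 4 = 3
Known residues: [0, 2, 3]; need a permutation of 0..3, so missing residue r = 1
Need (1 + s) mod 4 = 1; smallest s = (1 - 1) mod 4 = 0

Answer: 0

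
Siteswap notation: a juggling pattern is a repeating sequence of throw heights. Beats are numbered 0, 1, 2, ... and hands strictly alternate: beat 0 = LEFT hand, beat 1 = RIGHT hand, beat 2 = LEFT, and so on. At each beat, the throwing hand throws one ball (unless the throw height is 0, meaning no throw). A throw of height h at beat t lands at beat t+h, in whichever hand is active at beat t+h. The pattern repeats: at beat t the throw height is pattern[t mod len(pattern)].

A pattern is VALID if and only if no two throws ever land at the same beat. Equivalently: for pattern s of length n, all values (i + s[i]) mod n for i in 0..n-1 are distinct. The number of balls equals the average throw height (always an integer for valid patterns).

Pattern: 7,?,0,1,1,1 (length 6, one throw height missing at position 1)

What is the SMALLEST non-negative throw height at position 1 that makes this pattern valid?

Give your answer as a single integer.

i=0: (0 + 7) mod 6 = 1
i=1: s[i]=? (unknown)
i=2: (2 + 0) mod 6 = 2
i=3: (3 + 1) mod 6 = 4
i=4: (4 + 1) mod 6 = 5
i=5: (5 + 1) mod 6 = 0
Known residues: [0, 1, 2, 4, 5]; need a permutation of 0..5, so missing residue r = 3
Need (1 + s) mod 6 = 3; smallest s = (3 - 1) mod 6 = 2

Answer: 2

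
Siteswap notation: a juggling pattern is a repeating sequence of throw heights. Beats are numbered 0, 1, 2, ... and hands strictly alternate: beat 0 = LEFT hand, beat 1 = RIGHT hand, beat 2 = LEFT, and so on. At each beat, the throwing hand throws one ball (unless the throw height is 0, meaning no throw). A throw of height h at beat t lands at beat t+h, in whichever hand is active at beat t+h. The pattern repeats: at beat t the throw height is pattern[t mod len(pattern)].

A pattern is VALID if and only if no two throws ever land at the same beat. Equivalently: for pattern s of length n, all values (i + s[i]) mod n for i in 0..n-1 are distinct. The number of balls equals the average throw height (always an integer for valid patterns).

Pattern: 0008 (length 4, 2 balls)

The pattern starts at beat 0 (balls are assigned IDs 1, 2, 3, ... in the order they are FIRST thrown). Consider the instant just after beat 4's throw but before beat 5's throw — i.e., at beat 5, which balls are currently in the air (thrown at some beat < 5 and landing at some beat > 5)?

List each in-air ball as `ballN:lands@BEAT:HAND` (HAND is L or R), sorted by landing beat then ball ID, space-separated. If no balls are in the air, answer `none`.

Beat 3 (R): throw ball1 h=8 -> lands@11:R; in-air after throw: [b1@11:R]

Answer: ball1:lands@11:R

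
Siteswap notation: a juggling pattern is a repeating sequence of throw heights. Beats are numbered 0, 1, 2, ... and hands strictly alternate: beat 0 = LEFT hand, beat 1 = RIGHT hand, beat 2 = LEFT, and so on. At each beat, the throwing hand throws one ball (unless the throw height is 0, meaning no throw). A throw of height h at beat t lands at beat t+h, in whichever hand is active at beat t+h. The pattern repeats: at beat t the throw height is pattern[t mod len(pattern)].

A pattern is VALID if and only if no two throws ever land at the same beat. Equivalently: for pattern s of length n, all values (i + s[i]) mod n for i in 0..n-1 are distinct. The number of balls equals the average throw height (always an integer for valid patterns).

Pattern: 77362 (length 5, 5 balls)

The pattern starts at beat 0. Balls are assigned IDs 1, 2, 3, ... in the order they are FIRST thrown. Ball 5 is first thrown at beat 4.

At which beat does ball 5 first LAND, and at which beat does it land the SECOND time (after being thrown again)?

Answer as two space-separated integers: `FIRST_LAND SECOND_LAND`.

Answer: 6 13

Derivation:
Beat 0 (L): throw ball1 h=7 -> lands@7:R; in-air after throw: [b1@7:R]
Beat 1 (R): throw ball2 h=7 -> lands@8:L; in-air after throw: [b1@7:R b2@8:L]
Beat 2 (L): throw ball3 h=3 -> lands@5:R; in-air after throw: [b3@5:R b1@7:R b2@8:L]
Beat 3 (R): throw ball4 h=6 -> lands@9:R; in-air after throw: [b3@5:R b1@7:R b2@8:L b4@9:R]
Beat 4 (L): throw ball5 h=2 -> lands@6:L; in-air after throw: [b3@5:R b5@6:L b1@7:R b2@8:L b4@9:R]
Beat 5 (R): throw ball3 h=7 -> lands@12:L; in-air after throw: [b5@6:L b1@7:R b2@8:L b4@9:R b3@12:L]
Beat 6 (L): throw ball5 h=7 -> lands@13:R; in-air after throw: [b1@7:R b2@8:L b4@9:R b3@12:L b5@13:R]
Beat 7 (R): throw ball1 h=3 -> lands@10:L; in-air after throw: [b2@8:L b4@9:R b1@10:L b3@12:L b5@13:R]
Beat 8 (L): throw ball2 h=6 -> lands@14:L; in-air after throw: [b4@9:R b1@10:L b3@12:L b5@13:R b2@14:L]
Beat 9 (R): throw ball4 h=2 -> lands@11:R; in-air after throw: [b1@10:L b4@11:R b3@12:L b5@13:R b2@14:L]
Beat 10 (L): throw ball1 h=7 -> lands@17:R; in-air after throw: [b4@11:R b3@12:L b5@13:R b2@14:L b1@17:R]
Beat 11 (R): throw ball4 h=7 -> lands@18:L; in-air after throw: [b3@12:L b5@13:R b2@14:L b1@17:R b4@18:L]
Beat 12 (L): throw ball3 h=3 -> lands@15:R; in-air after throw: [b5@13:R b2@14:L b3@15:R b1@17:R b4@18:L]
Beat 13 (R): throw ball5 h=6 -> lands@19:R; in-air after throw: [b2@14:L b3@15:R b1@17:R b4@18:L b5@19:R]
Ball 5: thrown@4 h=2 -> first land @6; rethrown@6 h=7 -> second land @13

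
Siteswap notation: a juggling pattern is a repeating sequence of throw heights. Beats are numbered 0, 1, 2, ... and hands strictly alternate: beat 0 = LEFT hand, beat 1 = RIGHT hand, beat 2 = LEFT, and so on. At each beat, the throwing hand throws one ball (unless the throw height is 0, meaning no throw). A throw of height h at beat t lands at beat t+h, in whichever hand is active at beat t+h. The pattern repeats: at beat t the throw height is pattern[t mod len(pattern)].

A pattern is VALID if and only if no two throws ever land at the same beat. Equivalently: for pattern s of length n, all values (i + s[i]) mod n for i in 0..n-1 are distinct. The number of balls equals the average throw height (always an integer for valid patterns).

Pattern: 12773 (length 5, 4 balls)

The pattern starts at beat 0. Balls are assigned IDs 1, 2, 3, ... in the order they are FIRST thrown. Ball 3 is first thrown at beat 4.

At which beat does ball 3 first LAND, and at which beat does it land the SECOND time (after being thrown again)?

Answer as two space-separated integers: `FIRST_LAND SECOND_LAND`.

Beat 0 (L): throw ball1 h=1 -> lands@1:R; in-air after throw: [b1@1:R]
Beat 1 (R): throw ball1 h=2 -> lands@3:R; in-air after throw: [b1@3:R]
Beat 2 (L): throw ball2 h=7 -> lands@9:R; in-air after throw: [b1@3:R b2@9:R]
Beat 3 (R): throw ball1 h=7 -> lands@10:L; in-air after throw: [b2@9:R b1@10:L]
Beat 4 (L): throw ball3 h=3 -> lands@7:R; in-air after throw: [b3@7:R b2@9:R b1@10:L]
Beat 5 (R): throw ball4 h=1 -> lands@6:L; in-air after throw: [b4@6:L b3@7:R b2@9:R b1@10:L]
Beat 6 (L): throw ball4 h=2 -> lands@8:L; in-air after throw: [b3@7:R b4@8:L b2@9:R b1@10:L]
Beat 7 (R): throw ball3 h=7 -> lands@14:L; in-air after throw: [b4@8:L b2@9:R b1@10:L b3@14:L]
Beat 8 (L): throw ball4 h=7 -> lands@15:R; in-air after throw: [b2@9:R b1@10:L b3@14:L b4@15:R]
Beat 9 (R): throw ball2 h=3 -> lands@12:L; in-air after throw: [b1@10:L b2@12:L b3@14:L b4@15:R]
Beat 10 (L): throw ball1 h=1 -> lands@11:R; in-air after throw: [b1@11:R b2@12:L b3@14:L b4@15:R]
Beat 11 (R): throw ball1 h=2 -> lands@13:R; in-air after throw: [b2@12:L b1@13:R b3@14:L b4@15:R]
Beat 12 (L): throw ball2 h=7 -> lands@19:R; in-air after throw: [b1@13:R b3@14:L b4@15:R b2@19:R]
Beat 13 (R): throw ball1 h=7 -> lands@20:L; in-air after throw: [b3@14:L b4@15:R b2@19:R b1@20:L]
Beat 14 (L): throw ball3 h=3 -> lands@17:R; in-air after throw: [b4@15:R b3@17:R b2@19:R b1@20:L]
Ball 3: thrown@4 h=3 -> first land @7; rethrown@7 h=7 -> second land @14

Answer: 7 14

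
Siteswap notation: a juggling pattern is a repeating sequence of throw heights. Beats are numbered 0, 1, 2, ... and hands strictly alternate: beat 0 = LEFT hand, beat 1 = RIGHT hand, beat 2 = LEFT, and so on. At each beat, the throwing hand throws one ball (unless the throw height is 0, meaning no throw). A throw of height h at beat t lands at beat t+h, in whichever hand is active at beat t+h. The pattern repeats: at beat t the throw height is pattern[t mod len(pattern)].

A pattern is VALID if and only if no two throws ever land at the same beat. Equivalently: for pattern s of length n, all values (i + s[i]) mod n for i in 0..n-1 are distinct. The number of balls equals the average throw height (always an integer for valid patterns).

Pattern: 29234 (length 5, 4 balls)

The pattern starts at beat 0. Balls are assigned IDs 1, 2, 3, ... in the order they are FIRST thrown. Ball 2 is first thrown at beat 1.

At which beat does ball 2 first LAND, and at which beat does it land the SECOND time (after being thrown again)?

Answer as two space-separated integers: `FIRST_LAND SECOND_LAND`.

Answer: 10 12

Derivation:
Beat 0 (L): throw ball1 h=2 -> lands@2:L; in-air after throw: [b1@2:L]
Beat 1 (R): throw ball2 h=9 -> lands@10:L; in-air after throw: [b1@2:L b2@10:L]
Beat 2 (L): throw ball1 h=2 -> lands@4:L; in-air after throw: [b1@4:L b2@10:L]
Beat 3 (R): throw ball3 h=3 -> lands@6:L; in-air after throw: [b1@4:L b3@6:L b2@10:L]
Beat 4 (L): throw ball1 h=4 -> lands@8:L; in-air after throw: [b3@6:L b1@8:L b2@10:L]
Beat 5 (R): throw ball4 h=2 -> lands@7:R; in-air after throw: [b3@6:L b4@7:R b1@8:L b2@10:L]
Beat 6 (L): throw ball3 h=9 -> lands@15:R; in-air after throw: [b4@7:R b1@8:L b2@10:L b3@15:R]
Beat 7 (R): throw ball4 h=2 -> lands@9:R; in-air after throw: [b1@8:L b4@9:R b2@10:L b3@15:R]
Beat 8 (L): throw ball1 h=3 -> lands@11:R; in-air after throw: [b4@9:R b2@10:L b1@11:R b3@15:R]
Beat 9 (R): throw ball4 h=4 -> lands@13:R; in-air after throw: [b2@10:L b1@11:R b4@13:R b3@15:R]
Beat 10 (L): throw ball2 h=2 -> lands@12:L; in-air after throw: [b1@11:R b2@12:L b4@13:R b3@15:R]
Beat 11 (R): throw ball1 h=9 -> lands@20:L; in-air after throw: [b2@12:L b4@13:R b3@15:R b1@20:L]
Beat 12 (L): throw ball2 h=2 -> lands@14:L; in-air after throw: [b4@13:R b2@14:L b3@15:R b1@20:L]
Ball 2: thrown@1 h=9 -> first land @10; rethrown@10 h=2 -> second land @12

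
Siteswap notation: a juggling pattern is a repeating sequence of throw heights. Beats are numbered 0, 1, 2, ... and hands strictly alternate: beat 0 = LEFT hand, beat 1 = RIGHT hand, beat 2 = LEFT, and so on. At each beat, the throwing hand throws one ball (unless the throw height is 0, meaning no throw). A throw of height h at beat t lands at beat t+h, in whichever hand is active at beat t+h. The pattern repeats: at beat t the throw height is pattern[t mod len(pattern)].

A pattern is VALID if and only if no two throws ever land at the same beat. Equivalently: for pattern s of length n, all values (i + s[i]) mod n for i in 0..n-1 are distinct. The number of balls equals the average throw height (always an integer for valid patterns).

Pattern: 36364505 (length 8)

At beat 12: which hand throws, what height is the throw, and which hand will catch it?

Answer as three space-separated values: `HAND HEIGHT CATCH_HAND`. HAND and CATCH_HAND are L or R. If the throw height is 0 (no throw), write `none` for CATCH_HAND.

Beat 12: 12 mod 2 = 0, so hand = L
Throw height = pattern[12 mod 8] = pattern[4] = 4
Lands at beat 12+4=16, 16 mod 2 = 0, so catch hand = L

Answer: L 4 L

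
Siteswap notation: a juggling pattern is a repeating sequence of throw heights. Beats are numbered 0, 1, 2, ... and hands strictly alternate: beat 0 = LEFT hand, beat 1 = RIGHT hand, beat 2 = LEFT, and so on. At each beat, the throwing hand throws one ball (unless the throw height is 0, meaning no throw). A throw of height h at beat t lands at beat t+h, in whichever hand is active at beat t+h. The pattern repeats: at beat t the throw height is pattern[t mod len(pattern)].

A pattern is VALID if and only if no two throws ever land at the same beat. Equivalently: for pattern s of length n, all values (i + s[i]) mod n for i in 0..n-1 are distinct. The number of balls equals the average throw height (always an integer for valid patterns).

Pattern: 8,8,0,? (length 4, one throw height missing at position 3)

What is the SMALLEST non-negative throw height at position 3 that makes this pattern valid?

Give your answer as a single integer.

Answer: 0

Derivation:
i=0: (0 + 8) mod 4 = 0
i=1: (1 + 8) mod 4 = 1
i=2: (2 + 0) mod 4 = 2
i=3: s[i]=? (unknown)
Known residues: [0, 1, 2]; need a permutation of 0..3, so missing residue r = 3
Need (3 + s) mod 4 = 3; smallest s = (3 - 3) mod 4 = 0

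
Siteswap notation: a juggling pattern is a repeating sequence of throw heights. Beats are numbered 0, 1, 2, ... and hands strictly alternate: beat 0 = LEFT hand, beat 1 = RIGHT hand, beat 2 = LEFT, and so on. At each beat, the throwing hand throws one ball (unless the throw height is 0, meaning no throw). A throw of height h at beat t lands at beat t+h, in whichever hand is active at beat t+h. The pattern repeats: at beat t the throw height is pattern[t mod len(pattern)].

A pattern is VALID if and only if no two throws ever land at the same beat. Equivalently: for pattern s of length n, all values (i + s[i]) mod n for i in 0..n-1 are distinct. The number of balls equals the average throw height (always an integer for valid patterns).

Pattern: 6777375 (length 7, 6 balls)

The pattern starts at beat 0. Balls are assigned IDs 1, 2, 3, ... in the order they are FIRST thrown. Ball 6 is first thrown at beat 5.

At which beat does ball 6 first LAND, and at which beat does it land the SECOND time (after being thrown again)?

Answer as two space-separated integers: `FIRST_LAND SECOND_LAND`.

Answer: 12 19

Derivation:
Beat 0 (L): throw ball1 h=6 -> lands@6:L; in-air after throw: [b1@6:L]
Beat 1 (R): throw ball2 h=7 -> lands@8:L; in-air after throw: [b1@6:L b2@8:L]
Beat 2 (L): throw ball3 h=7 -> lands@9:R; in-air after throw: [b1@6:L b2@8:L b3@9:R]
Beat 3 (R): throw ball4 h=7 -> lands@10:L; in-air after throw: [b1@6:L b2@8:L b3@9:R b4@10:L]
Beat 4 (L): throw ball5 h=3 -> lands@7:R; in-air after throw: [b1@6:L b5@7:R b2@8:L b3@9:R b4@10:L]
Beat 5 (R): throw ball6 h=7 -> lands@12:L; in-air after throw: [b1@6:L b5@7:R b2@8:L b3@9:R b4@10:L b6@12:L]
Beat 6 (L): throw ball1 h=5 -> lands@11:R; in-air after throw: [b5@7:R b2@8:L b3@9:R b4@10:L b1@11:R b6@12:L]
Beat 7 (R): throw ball5 h=6 -> lands@13:R; in-air after throw: [b2@8:L b3@9:R b4@10:L b1@11:R b6@12:L b5@13:R]
Beat 8 (L): throw ball2 h=7 -> lands@15:R; in-air after throw: [b3@9:R b4@10:L b1@11:R b6@12:L b5@13:R b2@15:R]
Beat 9 (R): throw ball3 h=7 -> lands@16:L; in-air after throw: [b4@10:L b1@11:R b6@12:L b5@13:R b2@15:R b3@16:L]
Beat 10 (L): throw ball4 h=7 -> lands@17:R; in-air after throw: [b1@11:R b6@12:L b5@13:R b2@15:R b3@16:L b4@17:R]
Beat 11 (R): throw ball1 h=3 -> lands@14:L; in-air after throw: [b6@12:L b5@13:R b1@14:L b2@15:R b3@16:L b4@17:R]
Beat 12 (L): throw ball6 h=7 -> lands@19:R; in-air after throw: [b5@13:R b1@14:L b2@15:R b3@16:L b4@17:R b6@19:R]
Beat 13 (R): throw ball5 h=5 -> lands@18:L; in-air after throw: [b1@14:L b2@15:R b3@16:L b4@17:R b5@18:L b6@19:R]
Beat 14 (L): throw ball1 h=6 -> lands@20:L; in-air after throw: [b2@15:R b3@16:L b4@17:R b5@18:L b6@19:R b1@20:L]
Beat 15 (R): throw ball2 h=7 -> lands@22:L; in-air after throw: [b3@16:L b4@17:R b5@18:L b6@19:R b1@20:L b2@22:L]
Beat 16 (L): throw ball3 h=7 -> lands@23:R; in-air after throw: [b4@17:R b5@18:L b6@19:R b1@20:L b2@22:L b3@23:R]
Beat 17 (R): throw ball4 h=7 -> lands@24:L; in-air after throw: [b5@18:L b6@19:R b1@20:L b2@22:L b3@23:R b4@24:L]
Beat 18 (L): throw ball5 h=3 -> lands@21:R; in-air after throw: [b6@19:R b1@20:L b5@21:R b2@22:L b3@23:R b4@24:L]
Beat 19 (R): throw ball6 h=7 -> lands@26:L; in-air after throw: [b1@20:L b5@21:R b2@22:L b3@23:R b4@24:L b6@26:L]
Ball 6: thrown@5 h=7 -> first land @12; rethrown@12 h=7 -> second land @19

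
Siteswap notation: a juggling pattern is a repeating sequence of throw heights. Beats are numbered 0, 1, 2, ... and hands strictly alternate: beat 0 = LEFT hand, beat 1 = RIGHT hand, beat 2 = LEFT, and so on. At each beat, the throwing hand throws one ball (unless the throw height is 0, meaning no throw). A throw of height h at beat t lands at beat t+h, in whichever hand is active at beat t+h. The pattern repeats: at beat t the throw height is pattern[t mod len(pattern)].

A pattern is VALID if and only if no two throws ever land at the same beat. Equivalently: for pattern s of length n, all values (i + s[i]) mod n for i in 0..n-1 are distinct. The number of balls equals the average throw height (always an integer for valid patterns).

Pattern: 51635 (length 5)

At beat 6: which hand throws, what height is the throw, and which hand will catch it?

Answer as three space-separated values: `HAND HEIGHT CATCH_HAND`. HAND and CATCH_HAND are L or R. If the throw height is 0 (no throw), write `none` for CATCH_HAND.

Answer: L 1 R

Derivation:
Beat 6: 6 mod 2 = 0, so hand = L
Throw height = pattern[6 mod 5] = pattern[1] = 1
Lands at beat 6+1=7, 7 mod 2 = 1, so catch hand = R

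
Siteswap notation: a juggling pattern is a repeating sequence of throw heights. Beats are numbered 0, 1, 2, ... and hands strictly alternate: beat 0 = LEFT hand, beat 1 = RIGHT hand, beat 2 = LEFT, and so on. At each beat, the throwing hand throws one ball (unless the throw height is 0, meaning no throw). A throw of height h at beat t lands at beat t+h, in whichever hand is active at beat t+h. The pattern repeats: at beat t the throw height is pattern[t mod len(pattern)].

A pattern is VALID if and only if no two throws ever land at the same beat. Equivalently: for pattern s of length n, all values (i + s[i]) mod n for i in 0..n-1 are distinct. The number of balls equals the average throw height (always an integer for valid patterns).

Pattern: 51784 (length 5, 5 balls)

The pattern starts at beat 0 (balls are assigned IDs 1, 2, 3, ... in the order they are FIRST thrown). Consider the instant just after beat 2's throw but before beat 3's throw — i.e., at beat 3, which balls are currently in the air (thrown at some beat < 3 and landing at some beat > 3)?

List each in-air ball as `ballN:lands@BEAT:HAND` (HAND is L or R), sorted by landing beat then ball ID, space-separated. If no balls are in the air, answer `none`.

Beat 0 (L): throw ball1 h=5 -> lands@5:R; in-air after throw: [b1@5:R]
Beat 1 (R): throw ball2 h=1 -> lands@2:L; in-air after throw: [b2@2:L b1@5:R]
Beat 2 (L): throw ball2 h=7 -> lands@9:R; in-air after throw: [b1@5:R b2@9:R]
Beat 3 (R): throw ball3 h=8 -> lands@11:R; in-air after throw: [b1@5:R b2@9:R b3@11:R]

Answer: ball1:lands@5:R ball2:lands@9:R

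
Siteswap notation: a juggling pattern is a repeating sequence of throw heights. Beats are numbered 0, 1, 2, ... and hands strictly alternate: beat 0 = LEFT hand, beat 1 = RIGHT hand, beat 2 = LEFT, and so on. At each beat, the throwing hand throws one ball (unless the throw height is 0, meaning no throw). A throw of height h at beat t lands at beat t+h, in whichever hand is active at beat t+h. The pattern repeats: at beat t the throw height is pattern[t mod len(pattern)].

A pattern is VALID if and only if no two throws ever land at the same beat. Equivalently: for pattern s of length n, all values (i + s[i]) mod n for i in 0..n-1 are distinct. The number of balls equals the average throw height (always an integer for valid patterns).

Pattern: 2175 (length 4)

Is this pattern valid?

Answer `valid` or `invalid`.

Answer: invalid

Derivation:
i=0: (i + s[i]) mod n = (0 + 2) mod 4 = 2
i=1: (i + s[i]) mod n = (1 + 1) mod 4 = 2
i=2: (i + s[i]) mod n = (2 + 7) mod 4 = 1
i=3: (i + s[i]) mod n = (3 + 5) mod 4 = 0
Residues: [2, 2, 1, 0], distinct: False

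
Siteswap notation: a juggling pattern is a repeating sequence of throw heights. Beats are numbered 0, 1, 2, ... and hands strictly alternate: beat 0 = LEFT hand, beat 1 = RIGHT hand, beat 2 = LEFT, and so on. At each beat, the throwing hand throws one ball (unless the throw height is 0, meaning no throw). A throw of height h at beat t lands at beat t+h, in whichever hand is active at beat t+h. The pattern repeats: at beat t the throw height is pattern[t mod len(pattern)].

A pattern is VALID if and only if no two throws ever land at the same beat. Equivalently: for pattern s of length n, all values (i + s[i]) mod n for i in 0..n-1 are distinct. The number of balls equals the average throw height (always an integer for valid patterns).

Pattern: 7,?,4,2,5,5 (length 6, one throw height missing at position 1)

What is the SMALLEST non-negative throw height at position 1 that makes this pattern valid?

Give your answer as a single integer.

i=0: (0 + 7) mod 6 = 1
i=1: s[i]=? (unknown)
i=2: (2 + 4) mod 6 = 0
i=3: (3 + 2) mod 6 = 5
i=4: (4 + 5) mod 6 = 3
i=5: (5 + 5) mod 6 = 4
Known residues: [0, 1, 3, 4, 5]; need a permutation of 0..5, so missing residue r = 2
Need (1 + s) mod 6 = 2; smallest s = (2 - 1) mod 6 = 1

Answer: 1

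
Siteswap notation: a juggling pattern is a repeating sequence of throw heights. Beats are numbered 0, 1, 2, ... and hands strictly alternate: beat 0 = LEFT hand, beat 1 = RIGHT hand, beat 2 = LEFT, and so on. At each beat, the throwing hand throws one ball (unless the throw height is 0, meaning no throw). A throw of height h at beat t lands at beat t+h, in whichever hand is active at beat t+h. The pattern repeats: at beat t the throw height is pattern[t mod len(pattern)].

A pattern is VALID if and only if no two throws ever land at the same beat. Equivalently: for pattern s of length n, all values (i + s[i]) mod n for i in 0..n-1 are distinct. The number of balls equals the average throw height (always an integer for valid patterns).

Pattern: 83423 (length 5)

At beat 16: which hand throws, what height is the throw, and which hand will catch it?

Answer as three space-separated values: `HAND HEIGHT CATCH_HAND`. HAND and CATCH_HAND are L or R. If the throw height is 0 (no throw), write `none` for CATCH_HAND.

Beat 16: 16 mod 2 = 0, so hand = L
Throw height = pattern[16 mod 5] = pattern[1] = 3
Lands at beat 16+3=19, 19 mod 2 = 1, so catch hand = R

Answer: L 3 R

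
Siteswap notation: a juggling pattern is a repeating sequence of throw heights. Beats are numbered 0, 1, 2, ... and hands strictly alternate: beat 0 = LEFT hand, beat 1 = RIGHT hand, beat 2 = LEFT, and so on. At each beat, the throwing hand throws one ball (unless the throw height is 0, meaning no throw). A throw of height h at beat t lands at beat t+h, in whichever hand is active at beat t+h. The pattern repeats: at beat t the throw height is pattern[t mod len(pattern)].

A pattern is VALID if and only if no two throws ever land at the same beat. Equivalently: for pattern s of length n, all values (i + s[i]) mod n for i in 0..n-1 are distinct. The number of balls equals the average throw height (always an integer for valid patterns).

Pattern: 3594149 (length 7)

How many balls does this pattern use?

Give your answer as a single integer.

Pattern = [3, 5, 9, 4, 1, 4, 9], length n = 7
  position 0: throw height = 3, running sum = 3
  position 1: throw height = 5, running sum = 8
  position 2: throw height = 9, running sum = 17
  position 3: throw height = 4, running sum = 21
  position 4: throw height = 1, running sum = 22
  position 5: throw height = 4, running sum = 26
  position 6: throw height = 9, running sum = 35
Total sum = 35; balls = sum / n = 35 / 7 = 5

Answer: 5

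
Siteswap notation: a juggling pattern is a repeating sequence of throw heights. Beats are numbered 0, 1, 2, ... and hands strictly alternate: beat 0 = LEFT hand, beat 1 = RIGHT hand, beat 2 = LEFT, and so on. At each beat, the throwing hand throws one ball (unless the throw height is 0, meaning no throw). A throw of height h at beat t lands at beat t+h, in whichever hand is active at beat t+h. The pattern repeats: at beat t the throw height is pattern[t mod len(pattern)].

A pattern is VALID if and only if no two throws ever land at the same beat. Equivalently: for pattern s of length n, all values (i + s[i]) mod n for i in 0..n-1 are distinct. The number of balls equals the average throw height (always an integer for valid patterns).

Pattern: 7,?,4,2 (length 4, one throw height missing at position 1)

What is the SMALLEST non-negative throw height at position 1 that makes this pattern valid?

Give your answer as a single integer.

i=0: (0 + 7) mod 4 = 3
i=1: s[i]=? (unknown)
i=2: (2 + 4) mod 4 = 2
i=3: (3 + 2) mod 4 = 1
Known residues: [1, 2, 3]; need a permutation of 0..3, so missing residue r = 0
Need (1 + s) mod 4 = 0; smallest s = (0 - 1) mod 4 = 3

Answer: 3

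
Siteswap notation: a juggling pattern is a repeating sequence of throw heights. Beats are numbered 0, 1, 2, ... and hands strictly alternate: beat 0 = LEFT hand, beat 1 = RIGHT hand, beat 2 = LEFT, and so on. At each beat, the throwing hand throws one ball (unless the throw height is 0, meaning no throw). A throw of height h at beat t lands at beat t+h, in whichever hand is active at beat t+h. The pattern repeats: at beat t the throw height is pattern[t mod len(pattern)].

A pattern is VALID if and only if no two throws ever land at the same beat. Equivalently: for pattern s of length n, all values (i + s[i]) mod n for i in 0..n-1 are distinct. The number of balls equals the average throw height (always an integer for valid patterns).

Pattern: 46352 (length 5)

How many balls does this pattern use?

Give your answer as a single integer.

Pattern = [4, 6, 3, 5, 2], length n = 5
  position 0: throw height = 4, running sum = 4
  position 1: throw height = 6, running sum = 10
  position 2: throw height = 3, running sum = 13
  position 3: throw height = 5, running sum = 18
  position 4: throw height = 2, running sum = 20
Total sum = 20; balls = sum / n = 20 / 5 = 4

Answer: 4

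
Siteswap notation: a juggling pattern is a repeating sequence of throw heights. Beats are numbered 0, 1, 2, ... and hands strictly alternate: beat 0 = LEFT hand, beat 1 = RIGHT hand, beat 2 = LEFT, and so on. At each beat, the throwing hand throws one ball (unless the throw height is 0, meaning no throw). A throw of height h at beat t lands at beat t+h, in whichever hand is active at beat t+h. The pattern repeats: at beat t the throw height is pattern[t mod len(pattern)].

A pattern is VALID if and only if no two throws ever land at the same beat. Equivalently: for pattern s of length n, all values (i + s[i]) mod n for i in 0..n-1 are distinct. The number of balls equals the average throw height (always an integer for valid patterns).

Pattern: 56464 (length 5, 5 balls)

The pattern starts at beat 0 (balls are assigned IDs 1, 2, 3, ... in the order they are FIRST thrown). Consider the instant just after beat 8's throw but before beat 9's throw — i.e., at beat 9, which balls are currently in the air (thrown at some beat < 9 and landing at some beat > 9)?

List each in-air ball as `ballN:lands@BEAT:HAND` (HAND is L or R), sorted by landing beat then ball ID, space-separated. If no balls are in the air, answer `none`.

Beat 0 (L): throw ball1 h=5 -> lands@5:R; in-air after throw: [b1@5:R]
Beat 1 (R): throw ball2 h=6 -> lands@7:R; in-air after throw: [b1@5:R b2@7:R]
Beat 2 (L): throw ball3 h=4 -> lands@6:L; in-air after throw: [b1@5:R b3@6:L b2@7:R]
Beat 3 (R): throw ball4 h=6 -> lands@9:R; in-air after throw: [b1@5:R b3@6:L b2@7:R b4@9:R]
Beat 4 (L): throw ball5 h=4 -> lands@8:L; in-air after throw: [b1@5:R b3@6:L b2@7:R b5@8:L b4@9:R]
Beat 5 (R): throw ball1 h=5 -> lands@10:L; in-air after throw: [b3@6:L b2@7:R b5@8:L b4@9:R b1@10:L]
Beat 6 (L): throw ball3 h=6 -> lands@12:L; in-air after throw: [b2@7:R b5@8:L b4@9:R b1@10:L b3@12:L]
Beat 7 (R): throw ball2 h=4 -> lands@11:R; in-air after throw: [b5@8:L b4@9:R b1@10:L b2@11:R b3@12:L]
Beat 8 (L): throw ball5 h=6 -> lands@14:L; in-air after throw: [b4@9:R b1@10:L b2@11:R b3@12:L b5@14:L]
Beat 9 (R): throw ball4 h=4 -> lands@13:R; in-air after throw: [b1@10:L b2@11:R b3@12:L b4@13:R b5@14:L]

Answer: ball1:lands@10:L ball2:lands@11:R ball3:lands@12:L ball5:lands@14:L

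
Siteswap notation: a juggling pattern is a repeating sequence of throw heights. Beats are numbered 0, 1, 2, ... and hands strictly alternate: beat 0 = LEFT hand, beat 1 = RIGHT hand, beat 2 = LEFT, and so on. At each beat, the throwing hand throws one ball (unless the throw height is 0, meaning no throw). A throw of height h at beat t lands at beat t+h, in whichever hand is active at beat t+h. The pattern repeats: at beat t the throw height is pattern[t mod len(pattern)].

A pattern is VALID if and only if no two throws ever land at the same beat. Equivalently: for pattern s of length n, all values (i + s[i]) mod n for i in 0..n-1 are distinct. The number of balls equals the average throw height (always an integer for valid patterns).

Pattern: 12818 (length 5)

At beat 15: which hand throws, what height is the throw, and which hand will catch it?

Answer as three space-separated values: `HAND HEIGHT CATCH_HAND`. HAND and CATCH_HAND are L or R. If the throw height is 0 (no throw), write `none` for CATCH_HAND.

Answer: R 1 L

Derivation:
Beat 15: 15 mod 2 = 1, so hand = R
Throw height = pattern[15 mod 5] = pattern[0] = 1
Lands at beat 15+1=16, 16 mod 2 = 0, so catch hand = L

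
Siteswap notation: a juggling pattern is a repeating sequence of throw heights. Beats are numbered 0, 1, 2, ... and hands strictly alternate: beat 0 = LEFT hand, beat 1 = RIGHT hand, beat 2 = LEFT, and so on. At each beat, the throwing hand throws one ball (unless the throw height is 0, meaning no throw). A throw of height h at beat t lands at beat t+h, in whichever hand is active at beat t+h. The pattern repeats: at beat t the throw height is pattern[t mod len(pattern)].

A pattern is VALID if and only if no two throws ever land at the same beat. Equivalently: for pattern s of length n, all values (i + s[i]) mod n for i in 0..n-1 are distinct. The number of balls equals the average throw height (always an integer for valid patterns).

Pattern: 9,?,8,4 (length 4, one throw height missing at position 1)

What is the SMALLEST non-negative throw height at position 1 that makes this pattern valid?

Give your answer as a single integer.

Answer: 3

Derivation:
i=0: (0 + 9) mod 4 = 1
i=1: s[i]=? (unknown)
i=2: (2 + 8) mod 4 = 2
i=3: (3 + 4) mod 4 = 3
Known residues: [1, 2, 3]; need a permutation of 0..3, so missing residue r = 0
Need (1 + s) mod 4 = 0; smallest s = (0 - 1) mod 4 = 3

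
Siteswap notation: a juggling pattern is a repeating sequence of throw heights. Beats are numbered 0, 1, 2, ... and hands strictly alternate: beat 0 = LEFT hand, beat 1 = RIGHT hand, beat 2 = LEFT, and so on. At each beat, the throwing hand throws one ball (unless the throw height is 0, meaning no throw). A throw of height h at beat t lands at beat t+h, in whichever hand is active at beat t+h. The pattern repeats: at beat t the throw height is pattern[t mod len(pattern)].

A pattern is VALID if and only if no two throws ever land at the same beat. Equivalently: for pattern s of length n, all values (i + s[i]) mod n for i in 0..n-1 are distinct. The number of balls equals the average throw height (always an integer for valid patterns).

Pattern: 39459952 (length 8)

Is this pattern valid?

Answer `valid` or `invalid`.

Answer: invalid

Derivation:
i=0: (i + s[i]) mod n = (0 + 3) mod 8 = 3
i=1: (i + s[i]) mod n = (1 + 9) mod 8 = 2
i=2: (i + s[i]) mod n = (2 + 4) mod 8 = 6
i=3: (i + s[i]) mod n = (3 + 5) mod 8 = 0
i=4: (i + s[i]) mod n = (4 + 9) mod 8 = 5
i=5: (i + s[i]) mod n = (5 + 9) mod 8 = 6
i=6: (i + s[i]) mod n = (6 + 5) mod 8 = 3
i=7: (i + s[i]) mod n = (7 + 2) mod 8 = 1
Residues: [3, 2, 6, 0, 5, 6, 3, 1], distinct: False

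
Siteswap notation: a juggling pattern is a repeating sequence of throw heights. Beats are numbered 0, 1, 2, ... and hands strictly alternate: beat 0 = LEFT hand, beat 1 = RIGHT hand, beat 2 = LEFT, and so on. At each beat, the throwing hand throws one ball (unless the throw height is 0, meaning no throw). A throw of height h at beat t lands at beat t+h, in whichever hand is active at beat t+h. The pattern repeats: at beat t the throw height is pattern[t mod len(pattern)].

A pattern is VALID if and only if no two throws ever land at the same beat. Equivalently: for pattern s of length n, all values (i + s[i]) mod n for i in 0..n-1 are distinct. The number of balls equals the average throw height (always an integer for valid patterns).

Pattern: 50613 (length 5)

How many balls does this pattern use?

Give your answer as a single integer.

Answer: 3

Derivation:
Pattern = [5, 0, 6, 1, 3], length n = 5
  position 0: throw height = 5, running sum = 5
  position 1: throw height = 0, running sum = 5
  position 2: throw height = 6, running sum = 11
  position 3: throw height = 1, running sum = 12
  position 4: throw height = 3, running sum = 15
Total sum = 15; balls = sum / n = 15 / 5 = 3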